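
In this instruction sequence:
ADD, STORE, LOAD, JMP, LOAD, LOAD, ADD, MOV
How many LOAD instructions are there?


Scanning instruction sequence for LOAD:
  Position 1: ADD
  Position 2: STORE
  Position 3: LOAD <- MATCH
  Position 4: JMP
  Position 5: LOAD <- MATCH
  Position 6: LOAD <- MATCH
  Position 7: ADD
  Position 8: MOV
Matches at positions: [3, 5, 6]
Total LOAD count: 3

3


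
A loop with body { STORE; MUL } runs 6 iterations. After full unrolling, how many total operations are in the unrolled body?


Loop body operations: STORE, MUL (2 ops per iteration)
Unrolling 6 iterations:
  Iteration 1: STORE, MUL (2 ops)
  Iteration 2: STORE, MUL (2 ops)
  Iteration 3: STORE, MUL (2 ops)
  Iteration 4: STORE, MUL (2 ops)
  Iteration 5: STORE, MUL (2 ops)
  Iteration 6: STORE, MUL (2 ops)
Total: 6 iterations * 2 ops/iter = 12 operations

12


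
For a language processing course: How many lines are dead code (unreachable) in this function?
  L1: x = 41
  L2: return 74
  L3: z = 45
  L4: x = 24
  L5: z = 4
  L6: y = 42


Analyzing control flow:
  L1: reachable (before return)
  L2: reachable (return statement)
  L3: DEAD (after return at L2)
  L4: DEAD (after return at L2)
  L5: DEAD (after return at L2)
  L6: DEAD (after return at L2)
Return at L2, total lines = 6
Dead lines: L3 through L6
Count: 4

4


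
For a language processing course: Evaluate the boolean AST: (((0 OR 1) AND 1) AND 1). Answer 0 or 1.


Step 1: Evaluate inner node
  0 OR 1 = 1
Step 2: Evaluate next node
  1 AND 1 = 1
Step 3: Evaluate root node
  1 AND 1 = 1

1


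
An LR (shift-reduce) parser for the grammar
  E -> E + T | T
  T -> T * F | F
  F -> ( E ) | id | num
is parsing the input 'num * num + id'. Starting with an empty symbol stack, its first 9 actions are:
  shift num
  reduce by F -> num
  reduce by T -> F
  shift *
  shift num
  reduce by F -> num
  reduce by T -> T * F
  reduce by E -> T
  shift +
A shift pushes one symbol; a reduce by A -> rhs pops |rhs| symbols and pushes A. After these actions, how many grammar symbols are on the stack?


Tracking the symbol stack through each action:
  Action 1: shift 'num' : push -> stack = [num] (size 1)
  Action 2: reduce by F -> num : pop 1, push F -> stack = [F] (size 1)
  Action 3: reduce by T -> F : pop 1, push T -> stack = [T] (size 1)
  Action 4: shift '*' : push -> stack = [T, *] (size 2)
  Action 5: shift 'num' : push -> stack = [T, *, num] (size 3)
  Action 6: reduce by F -> num : pop 1, push F -> stack = [T, *, F] (size 3)
  Action 7: reduce by T -> T * F : pop 3, push T -> stack = [T] (size 1)
  Action 8: reduce by E -> T : pop 1, push E -> stack = [E] (size 1)
  Action 9: shift '+' : push -> stack = [E, +] (size 2)
Final stack size: 2

2


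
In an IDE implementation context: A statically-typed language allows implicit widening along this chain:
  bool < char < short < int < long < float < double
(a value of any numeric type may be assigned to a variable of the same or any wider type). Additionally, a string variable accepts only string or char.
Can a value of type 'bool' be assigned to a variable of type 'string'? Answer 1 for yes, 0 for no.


Target variable type: string
Source value type: bool
Rule: string accepts only {string, char}
  source 'bool' in {string, char}? No
Result: 0

0


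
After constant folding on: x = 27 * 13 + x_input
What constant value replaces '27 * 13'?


Identifying constant sub-expression:
  Original: x = 27 * 13 + x_input
  27 and 13 are both compile-time constants
  Evaluating: 27 * 13 = 351
  After folding: x = 351 + x_input

351


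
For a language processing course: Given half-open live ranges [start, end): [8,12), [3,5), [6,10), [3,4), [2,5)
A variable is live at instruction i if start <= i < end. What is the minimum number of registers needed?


Live ranges:
  Var0: [8, 12)
  Var1: [3, 5)
  Var2: [6, 10)
  Var3: [3, 4)
  Var4: [2, 5)
Sweep-line events (position, delta, active):
  pos=2 start -> active=1
  pos=3 start -> active=2
  pos=3 start -> active=3
  pos=4 end -> active=2
  pos=5 end -> active=1
  pos=5 end -> active=0
  pos=6 start -> active=1
  pos=8 start -> active=2
  pos=10 end -> active=1
  pos=12 end -> active=0
Maximum simultaneous active: 3
Minimum registers needed: 3

3


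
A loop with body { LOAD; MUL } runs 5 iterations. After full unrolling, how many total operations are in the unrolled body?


Loop body operations: LOAD, MUL (2 ops per iteration)
Unrolling 5 iterations:
  Iteration 1: LOAD, MUL (2 ops)
  Iteration 2: LOAD, MUL (2 ops)
  Iteration 3: LOAD, MUL (2 ops)
  Iteration 4: LOAD, MUL (2 ops)
  Iteration 5: LOAD, MUL (2 ops)
Total: 5 iterations * 2 ops/iter = 10 operations

10


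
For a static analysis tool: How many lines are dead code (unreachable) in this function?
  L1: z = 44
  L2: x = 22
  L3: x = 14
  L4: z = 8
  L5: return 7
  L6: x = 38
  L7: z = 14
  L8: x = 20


Analyzing control flow:
  L1: reachable (before return)
  L2: reachable (before return)
  L3: reachable (before return)
  L4: reachable (before return)
  L5: reachable (return statement)
  L6: DEAD (after return at L5)
  L7: DEAD (after return at L5)
  L8: DEAD (after return at L5)
Return at L5, total lines = 8
Dead lines: L6 through L8
Count: 3

3


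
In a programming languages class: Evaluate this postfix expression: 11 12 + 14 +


Processing tokens left to right:
Push 11, Push 12
Pop 11 and 12, compute 11 + 12 = 23, push 23
Push 14
Pop 23 and 14, compute 23 + 14 = 37, push 37
Stack result: 37

37


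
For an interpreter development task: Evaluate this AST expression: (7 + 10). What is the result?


Expression: (7 + 10)
Evaluating step by step:
  7 + 10 = 17
Result: 17

17


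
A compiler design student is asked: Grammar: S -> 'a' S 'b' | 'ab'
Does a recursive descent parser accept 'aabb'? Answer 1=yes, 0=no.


Grammar accepts strings of the form a^n b^n (n >= 1)
Word: 'aabb'
Counting: 2 a's and 2 b's
Check: 2 == 2? Yes
Derivation (S -> aSb applied 1 time(s), then S -> ab): S => aSb => aabb
Accepted

1


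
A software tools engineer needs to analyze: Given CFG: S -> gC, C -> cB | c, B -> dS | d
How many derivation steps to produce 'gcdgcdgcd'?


Grammar: S -> gC, C -> cB | c, B -> dS | d
Deriving 'gcdgcdgcd':
Step 1: S -> gC => gC
Step 2: C -> cB => gcB
Step 3: B -> dS => gcdS
Step 4: S -> gC => gcdgC
Step 5: C -> cB => gcdgcB
Step 6: B -> dS => gcdgcdS
Step 7: S -> gC => gcdgcdgC
Step 8: C -> cB => gcdgcdgcB
Step 9: B -> d => gcdgcdgcd
Total derivation steps: 9

9


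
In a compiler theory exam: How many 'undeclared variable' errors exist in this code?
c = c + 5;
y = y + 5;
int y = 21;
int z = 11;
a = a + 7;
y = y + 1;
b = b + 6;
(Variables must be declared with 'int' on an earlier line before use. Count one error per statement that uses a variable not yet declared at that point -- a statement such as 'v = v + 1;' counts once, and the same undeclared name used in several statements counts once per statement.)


Scanning code line by line:
  Line 1: use 'c' -> ERROR (undeclared)
  Line 2: use 'y' -> ERROR (undeclared)
  Line 3: declare 'y' -> declared = ['y']
  Line 4: declare 'z' -> declared = ['y', 'z']
  Line 5: use 'a' -> ERROR (undeclared)
  Line 6: use 'y' -> OK (declared)
  Line 7: use 'b' -> ERROR (undeclared)
Total undeclared variable errors: 4

4


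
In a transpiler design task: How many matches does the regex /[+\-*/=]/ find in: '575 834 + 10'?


Pattern: /[+\-*/=]/ (operators)
Input: '575 834 + 10'
Scanning for matches:
  Match 1: '+'
Total matches: 1

1


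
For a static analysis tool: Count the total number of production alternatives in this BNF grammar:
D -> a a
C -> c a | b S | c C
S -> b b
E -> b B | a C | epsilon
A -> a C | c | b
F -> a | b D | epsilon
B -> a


Counting alternatives per rule:
  D: 1 alternative(s)
  C: 3 alternative(s)
  S: 1 alternative(s)
  E: 3 alternative(s)
  A: 3 alternative(s)
  F: 3 alternative(s)
  B: 1 alternative(s)
Sum: 1 + 3 + 1 + 3 + 3 + 3 + 1 = 15

15


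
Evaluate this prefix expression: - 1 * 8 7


Parsing prefix expression: - 1 * 8 7
Step 1: Innermost operation '* 8 7'
  8 * 7 = 56
Step 2: Outer operation '- 1 [56]'
  1 - 56 = -55

-55


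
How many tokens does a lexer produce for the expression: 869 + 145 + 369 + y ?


Scanning '869 + 145 + 369 + y'
Token 1: '869' -> integer_literal
Token 2: '+' -> operator
Token 3: '145' -> integer_literal
Token 4: '+' -> operator
Token 5: '369' -> integer_literal
Token 6: '+' -> operator
Token 7: 'y' -> identifier
Total tokens: 7

7


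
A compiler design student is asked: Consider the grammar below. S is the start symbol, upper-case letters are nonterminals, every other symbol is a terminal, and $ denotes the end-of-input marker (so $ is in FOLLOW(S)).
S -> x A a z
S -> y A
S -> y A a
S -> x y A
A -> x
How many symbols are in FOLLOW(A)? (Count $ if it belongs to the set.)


S is the start symbol and does not occur in any rule body, so FOLLOW(S) = {$}.
Examining every occurrence of A in a rule body:
  S -> x A a z : A is followed by terminal 'a' -> add 'a'
  S -> y A : A is at the right end -> add FOLLOW(S) = {$}
  S -> y A a : A is followed by terminal 'a' -> add 'a' (already in the set)
  S -> x y A : A is at the right end -> add FOLLOW(S) = {$} (already in the set)
  A -> x : A does not occur in the body -> contributes nothing
FOLLOW(A) = {a, $}
Count: 2

2


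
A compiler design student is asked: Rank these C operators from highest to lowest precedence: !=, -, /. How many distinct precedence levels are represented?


Looking up precedence for each operator:
  != -> precedence 3
  - -> precedence 5
  / -> precedence 6
Sorted highest to lowest: /, -, !=
Distinct precedence values: [6, 5, 3]
Number of distinct levels: 3

3


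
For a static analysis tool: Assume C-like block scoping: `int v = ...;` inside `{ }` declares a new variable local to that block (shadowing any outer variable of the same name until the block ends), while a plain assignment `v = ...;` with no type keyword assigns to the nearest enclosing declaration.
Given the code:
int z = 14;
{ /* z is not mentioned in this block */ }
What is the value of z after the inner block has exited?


Analyzing scoping rules:
Outer scope: declares z = 14
Inner block: z is neither redeclared nor assigned -> unchanged
After the block -> 14
Result: 14

14


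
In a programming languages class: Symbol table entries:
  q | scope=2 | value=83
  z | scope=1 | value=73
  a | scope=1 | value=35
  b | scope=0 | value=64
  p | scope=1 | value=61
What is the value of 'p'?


Searching symbol table for 'p':
  q | scope=2 | value=83
  z | scope=1 | value=73
  a | scope=1 | value=35
  b | scope=0 | value=64
  p | scope=1 | value=61 <- MATCH
Found 'p' at scope 1 with value 61

61


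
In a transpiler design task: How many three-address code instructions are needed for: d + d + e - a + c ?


Expression: d + d + e - a + c
Generating three-address code (respecting * over +/- precedence):
  Instruction 1: t1 = d + d
  Instruction 2: t2 = t1 + e
  Instruction 3: t3 = t2 - a
  Instruction 4: t4 = t3 + c
Total instructions: 4

4


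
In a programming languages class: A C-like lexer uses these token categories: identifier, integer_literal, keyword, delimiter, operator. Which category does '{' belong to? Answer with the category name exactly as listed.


Token: '{'
Checking categories:
  identifier: no
  integer_literal: no
  operator: no
  keyword: no
  delimiter: YES
Category: delimiter

delimiter


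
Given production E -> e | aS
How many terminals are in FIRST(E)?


Production: E -> e | aS
Examining each alternative for leading terminals:
  E -> e : first terminal = 'e'
  E -> aS : first terminal = 'a'
FIRST(E) = {a, e}
Count: 2

2


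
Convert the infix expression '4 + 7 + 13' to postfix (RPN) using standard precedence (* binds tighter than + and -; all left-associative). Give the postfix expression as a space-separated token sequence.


Applying the shunting-yard algorithm:
  Operand 4 -> output
  Push '+' onto operator stack -> op-stack: [+]
  Operand 7 -> output
  See '+' (prec 1); top '+' (prec 1) >= it -> pop '+' to output
  Push '+' onto operator stack -> op-stack: [+]
  Operand 13 -> output
  End of input: pop '+' to output
Postfix result: 4 7 + 13 +

4 7 + 13 +


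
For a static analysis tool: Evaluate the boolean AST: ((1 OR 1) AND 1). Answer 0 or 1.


Step 1: Evaluate inner node
  1 OR 1 = 1
Step 2: Evaluate root node
  1 AND 1 = 1

1


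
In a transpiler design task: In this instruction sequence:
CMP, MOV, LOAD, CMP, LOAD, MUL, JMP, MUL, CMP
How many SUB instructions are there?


Scanning instruction sequence for SUB:
  Position 1: CMP
  Position 2: MOV
  Position 3: LOAD
  Position 4: CMP
  Position 5: LOAD
  Position 6: MUL
  Position 7: JMP
  Position 8: MUL
  Position 9: CMP
Matches at positions: []
Total SUB count: 0

0


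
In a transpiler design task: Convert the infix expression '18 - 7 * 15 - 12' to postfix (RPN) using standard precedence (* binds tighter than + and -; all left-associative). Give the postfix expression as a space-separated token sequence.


Applying the shunting-yard algorithm:
  Operand 18 -> output
  Push '-' onto operator stack -> op-stack: [-]
  Operand 7 -> output
  Push '*' onto operator stack -> op-stack: [-, *]
  Operand 15 -> output
  See '-' (prec 1); top '*' (prec 2) >= it -> pop '*' to output
  See '-' (prec 1); top '-' (prec 1) >= it -> pop '-' to output
  Push '-' onto operator stack -> op-stack: [-]
  Operand 12 -> output
  End of input: pop '-' to output
Postfix result: 18 7 15 * - 12 -

18 7 15 * - 12 -


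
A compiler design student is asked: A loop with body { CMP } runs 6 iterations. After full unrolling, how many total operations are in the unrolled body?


Loop body operations: CMP (1 op per iteration)
Unrolling 6 iterations:
  Iteration 1: CMP (1 ops)
  Iteration 2: CMP (1 ops)
  Iteration 3: CMP (1 ops)
  Iteration 4: CMP (1 ops)
  Iteration 5: CMP (1 ops)
  Iteration 6: CMP (1 ops)
Total: 6 iterations * 1 ops/iter = 6 operations

6


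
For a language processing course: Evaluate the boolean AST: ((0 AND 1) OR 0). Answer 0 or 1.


Step 1: Evaluate inner node
  0 AND 1 = 0
Step 2: Evaluate root node
  0 OR 0 = 0

0


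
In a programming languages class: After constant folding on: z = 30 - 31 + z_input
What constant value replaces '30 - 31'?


Identifying constant sub-expression:
  Original: z = 30 - 31 + z_input
  30 and 31 are both compile-time constants
  Evaluating: 30 - 31 = -1
  After folding: z = -1 + z_input

-1


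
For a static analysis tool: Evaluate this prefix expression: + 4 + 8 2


Parsing prefix expression: + 4 + 8 2
Step 1: Innermost operation '+ 8 2'
  8 + 2 = 10
Step 2: Outer operation '+ 4 [10]'
  4 + 10 = 14

14


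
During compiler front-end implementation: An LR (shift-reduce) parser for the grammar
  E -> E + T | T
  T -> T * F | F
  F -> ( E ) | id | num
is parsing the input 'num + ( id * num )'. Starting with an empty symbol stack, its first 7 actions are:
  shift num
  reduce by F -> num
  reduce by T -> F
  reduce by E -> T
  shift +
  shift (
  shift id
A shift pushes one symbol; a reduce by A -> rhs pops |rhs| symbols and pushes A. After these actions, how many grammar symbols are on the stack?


Tracking the symbol stack through each action:
  Action 1: shift 'num' : push -> stack = [num] (size 1)
  Action 2: reduce by F -> num : pop 1, push F -> stack = [F] (size 1)
  Action 3: reduce by T -> F : pop 1, push T -> stack = [T] (size 1)
  Action 4: reduce by E -> T : pop 1, push E -> stack = [E] (size 1)
  Action 5: shift '+' : push -> stack = [E, +] (size 2)
  Action 6: shift '(' : push -> stack = [E, +, (] (size 3)
  Action 7: shift 'id' : push -> stack = [E, +, (, id] (size 4)
Final stack size: 4

4


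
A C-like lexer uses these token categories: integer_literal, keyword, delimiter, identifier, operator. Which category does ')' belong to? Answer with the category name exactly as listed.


Token: ')'
Checking categories:
  identifier: no
  integer_literal: no
  operator: no
  keyword: no
  delimiter: YES
Category: delimiter

delimiter


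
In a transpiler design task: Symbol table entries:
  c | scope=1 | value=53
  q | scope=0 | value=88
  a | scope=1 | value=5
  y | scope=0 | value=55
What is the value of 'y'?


Searching symbol table for 'y':
  c | scope=1 | value=53
  q | scope=0 | value=88
  a | scope=1 | value=5
  y | scope=0 | value=55 <- MATCH
Found 'y' at scope 0 with value 55

55


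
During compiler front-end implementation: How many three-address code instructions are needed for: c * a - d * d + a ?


Expression: c * a - d * d + a
Generating three-address code (respecting * over +/- precedence):
  Instruction 1: t1 = c * a
  Instruction 2: t2 = d * d
  Instruction 3: t3 = t1 - t2
  Instruction 4: t4 = t3 + a
Total instructions: 4

4


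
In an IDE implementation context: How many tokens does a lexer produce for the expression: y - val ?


Scanning 'y - val'
Token 1: 'y' -> identifier
Token 2: '-' -> operator
Token 3: 'val' -> identifier
Total tokens: 3

3


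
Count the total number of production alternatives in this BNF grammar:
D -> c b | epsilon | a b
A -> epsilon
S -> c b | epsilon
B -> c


Counting alternatives per rule:
  D: 3 alternative(s)
  A: 1 alternative(s)
  S: 2 alternative(s)
  B: 1 alternative(s)
Sum: 3 + 1 + 2 + 1 = 7

7


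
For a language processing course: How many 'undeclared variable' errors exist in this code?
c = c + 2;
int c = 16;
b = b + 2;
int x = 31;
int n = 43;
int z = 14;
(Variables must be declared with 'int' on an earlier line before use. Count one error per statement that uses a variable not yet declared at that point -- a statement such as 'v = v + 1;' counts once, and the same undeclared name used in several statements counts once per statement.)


Scanning code line by line:
  Line 1: use 'c' -> ERROR (undeclared)
  Line 2: declare 'c' -> declared = ['c']
  Line 3: use 'b' -> ERROR (undeclared)
  Line 4: declare 'x' -> declared = ['c', 'x']
  Line 5: declare 'n' -> declared = ['c', 'n', 'x']
  Line 6: declare 'z' -> declared = ['c', 'n', 'x', 'z']
Total undeclared variable errors: 2

2


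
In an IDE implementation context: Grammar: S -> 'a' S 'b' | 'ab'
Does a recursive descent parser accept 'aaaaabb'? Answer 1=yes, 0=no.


Grammar accepts strings of the form a^n b^n (n >= 1)
Word: 'aaaaabb'
Counting: 5 a's and 2 b's
Check: 5 == 2? No
Mismatch: a-count != b-count
Rejected

0


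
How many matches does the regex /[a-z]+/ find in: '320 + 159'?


Pattern: /[a-z]+/ (identifiers)
Input: '320 + 159'
Scanning for matches:
Total matches: 0

0


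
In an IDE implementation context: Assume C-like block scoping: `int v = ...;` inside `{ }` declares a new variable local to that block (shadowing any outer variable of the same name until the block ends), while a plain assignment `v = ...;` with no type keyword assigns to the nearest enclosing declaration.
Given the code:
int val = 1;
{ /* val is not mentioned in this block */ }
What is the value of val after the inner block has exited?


Analyzing scoping rules:
Outer scope: declares val = 1
Inner block: val is neither redeclared nor assigned -> unchanged
After the block -> 1
Result: 1

1


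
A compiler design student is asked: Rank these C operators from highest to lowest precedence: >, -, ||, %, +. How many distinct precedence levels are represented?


Looking up precedence for each operator:
  > -> precedence 4
  - -> precedence 5
  || -> precedence 1
  % -> precedence 6
  + -> precedence 5
Sorted highest to lowest: %, -, +, >, ||
Distinct precedence values: [6, 5, 4, 1]
Number of distinct levels: 4

4


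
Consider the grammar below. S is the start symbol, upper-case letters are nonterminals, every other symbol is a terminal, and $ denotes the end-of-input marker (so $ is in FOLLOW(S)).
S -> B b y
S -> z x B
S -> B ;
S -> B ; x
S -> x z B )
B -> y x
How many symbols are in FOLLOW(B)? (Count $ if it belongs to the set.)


S is the start symbol and does not occur in any rule body, so FOLLOW(S) = {$}.
Examining every occurrence of B in a rule body:
  S -> B b y : B is followed by terminal 'b' -> add 'b'
  S -> z x B : B is at the right end -> add FOLLOW(S) = {$}
  S -> B ; : B is followed by terminal ';' -> add ';'
  S -> B ; x : B is followed by terminal ';' -> add ';' (already in the set)
  S -> x z B ) : B is followed by terminal ')' -> add ')'
  B -> y x : B does not occur in the body -> contributes nothing
FOLLOW(B) = {), ;, b, $}
Count: 4

4


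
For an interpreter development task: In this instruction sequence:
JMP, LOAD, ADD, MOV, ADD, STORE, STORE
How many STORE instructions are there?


Scanning instruction sequence for STORE:
  Position 1: JMP
  Position 2: LOAD
  Position 3: ADD
  Position 4: MOV
  Position 5: ADD
  Position 6: STORE <- MATCH
  Position 7: STORE <- MATCH
Matches at positions: [6, 7]
Total STORE count: 2

2


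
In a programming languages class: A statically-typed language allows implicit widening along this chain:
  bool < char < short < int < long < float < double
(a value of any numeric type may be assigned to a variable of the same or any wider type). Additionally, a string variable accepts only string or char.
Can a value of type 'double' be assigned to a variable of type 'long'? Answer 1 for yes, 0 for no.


Target variable type: long
Source value type: double
Numeric ranks: double=6, long=4
Widening allowed iff rank(source) <= rank(target): 6 <= 4? No
Result: 0

0


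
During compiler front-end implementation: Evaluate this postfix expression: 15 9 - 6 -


Processing tokens left to right:
Push 15, Push 9
Pop 15 and 9, compute 15 - 9 = 6, push 6
Push 6
Pop 6 and 6, compute 6 - 6 = 0, push 0
Stack result: 0

0


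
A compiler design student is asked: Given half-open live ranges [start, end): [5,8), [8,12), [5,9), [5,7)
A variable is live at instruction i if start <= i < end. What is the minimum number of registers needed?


Live ranges:
  Var0: [5, 8)
  Var1: [8, 12)
  Var2: [5, 9)
  Var3: [5, 7)
Sweep-line events (position, delta, active):
  pos=5 start -> active=1
  pos=5 start -> active=2
  pos=5 start -> active=3
  pos=7 end -> active=2
  pos=8 end -> active=1
  pos=8 start -> active=2
  pos=9 end -> active=1
  pos=12 end -> active=0
Maximum simultaneous active: 3
Minimum registers needed: 3

3


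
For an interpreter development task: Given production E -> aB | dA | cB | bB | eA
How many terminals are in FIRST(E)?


Production: E -> aB | dA | cB | bB | eA
Examining each alternative for leading terminals:
  E -> aB : first terminal = 'a'
  E -> dA : first terminal = 'd'
  E -> cB : first terminal = 'c'
  E -> bB : first terminal = 'b'
  E -> eA : first terminal = 'e'
FIRST(E) = {a, b, c, d, e}
Count: 5

5


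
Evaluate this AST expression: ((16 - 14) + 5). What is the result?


Expression: ((16 - 14) + 5)
Evaluating step by step:
  16 - 14 = 2
  2 + 5 = 7
Result: 7

7


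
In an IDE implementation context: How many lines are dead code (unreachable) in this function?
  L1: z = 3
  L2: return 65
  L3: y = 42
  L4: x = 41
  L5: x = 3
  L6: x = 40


Analyzing control flow:
  L1: reachable (before return)
  L2: reachable (return statement)
  L3: DEAD (after return at L2)
  L4: DEAD (after return at L2)
  L5: DEAD (after return at L2)
  L6: DEAD (after return at L2)
Return at L2, total lines = 6
Dead lines: L3 through L6
Count: 4

4


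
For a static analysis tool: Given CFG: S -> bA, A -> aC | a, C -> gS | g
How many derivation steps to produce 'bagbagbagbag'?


Grammar: S -> bA, A -> aC | a, C -> gS | g
Deriving 'bagbagbagbag':
Step 1: S -> bA => bA
Step 2: A -> aC => baC
Step 3: C -> gS => bagS
Step 4: S -> bA => bagbA
Step 5: A -> aC => bagbaC
Step 6: C -> gS => bagbagS
Step 7: S -> bA => bagbagbA
Step 8: A -> aC => bagbagbaC
Step 9: C -> gS => bagbagbagS
Step 10: S -> bA => bagbagbagbA
Step 11: A -> aC => bagbagbagbaC
Step 12: C -> g => bagbagbagbag
Total derivation steps: 12

12


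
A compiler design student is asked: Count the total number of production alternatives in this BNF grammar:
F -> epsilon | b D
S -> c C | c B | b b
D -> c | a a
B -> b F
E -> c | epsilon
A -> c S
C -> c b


Counting alternatives per rule:
  F: 2 alternative(s)
  S: 3 alternative(s)
  D: 2 alternative(s)
  B: 1 alternative(s)
  E: 2 alternative(s)
  A: 1 alternative(s)
  C: 1 alternative(s)
Sum: 2 + 3 + 2 + 1 + 2 + 1 + 1 = 12

12


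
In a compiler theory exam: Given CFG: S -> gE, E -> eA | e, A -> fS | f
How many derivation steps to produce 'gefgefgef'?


Grammar: S -> gE, E -> eA | e, A -> fS | f
Deriving 'gefgefgef':
Step 1: S -> gE => gE
Step 2: E -> eA => geA
Step 3: A -> fS => gefS
Step 4: S -> gE => gefgE
Step 5: E -> eA => gefgeA
Step 6: A -> fS => gefgefS
Step 7: S -> gE => gefgefgE
Step 8: E -> eA => gefgefgeA
Step 9: A -> f => gefgefgef
Total derivation steps: 9

9


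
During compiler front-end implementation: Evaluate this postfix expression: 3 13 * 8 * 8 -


Processing tokens left to right:
Push 3, Push 13
Pop 3 and 13, compute 3 * 13 = 39, push 39
Push 8
Pop 39 and 8, compute 39 * 8 = 312, push 312
Push 8
Pop 312 and 8, compute 312 - 8 = 304, push 304
Stack result: 304

304


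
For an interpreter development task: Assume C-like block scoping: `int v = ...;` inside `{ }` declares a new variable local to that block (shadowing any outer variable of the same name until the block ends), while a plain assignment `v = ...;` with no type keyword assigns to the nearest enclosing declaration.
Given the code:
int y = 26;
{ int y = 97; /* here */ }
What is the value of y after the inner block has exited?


Analyzing scoping rules:
Outer scope: declares y = 26
Inner block: 'int y = 97;' declares a NEW y that shadows the outer one
When the block exits the inner y goes out of scope; the outer y was never modified -> 26
Result: 26

26


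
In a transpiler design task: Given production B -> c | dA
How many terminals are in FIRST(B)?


Production: B -> c | dA
Examining each alternative for leading terminals:
  B -> c : first terminal = 'c'
  B -> dA : first terminal = 'd'
FIRST(B) = {c, d}
Count: 2

2


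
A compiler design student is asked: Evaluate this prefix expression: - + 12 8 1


Parsing prefix expression: - + 12 8 1
Step 1: Innermost operation '+ 12 8'
  12 + 8 = 20
Step 2: Outer operation '- [20] 1'
  20 - 1 = 19

19


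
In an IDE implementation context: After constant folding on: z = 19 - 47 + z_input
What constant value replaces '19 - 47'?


Identifying constant sub-expression:
  Original: z = 19 - 47 + z_input
  19 and 47 are both compile-time constants
  Evaluating: 19 - 47 = -28
  After folding: z = -28 + z_input

-28


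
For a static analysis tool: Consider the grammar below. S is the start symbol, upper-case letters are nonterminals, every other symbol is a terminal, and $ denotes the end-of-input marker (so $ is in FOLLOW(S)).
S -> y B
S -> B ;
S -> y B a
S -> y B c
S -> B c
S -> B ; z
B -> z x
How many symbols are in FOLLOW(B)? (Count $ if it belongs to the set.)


S is the start symbol and does not occur in any rule body, so FOLLOW(S) = {$}.
Examining every occurrence of B in a rule body:
  S -> y B : B is at the right end -> add FOLLOW(S) = {$}
  S -> B ; : B is followed by terminal ';' -> add ';'
  S -> y B a : B is followed by terminal 'a' -> add 'a'
  S -> y B c : B is followed by terminal 'c' -> add 'c'
  S -> B c : B is followed by terminal 'c' -> add 'c' (already in the set)
  S -> B ; z : B is followed by terminal ';' -> add ';' (already in the set)
  B -> z x : B does not occur in the body -> contributes nothing
FOLLOW(B) = {;, a, c, $}
Count: 4

4


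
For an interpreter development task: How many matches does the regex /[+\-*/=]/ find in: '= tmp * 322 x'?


Pattern: /[+\-*/=]/ (operators)
Input: '= tmp * 322 x'
Scanning for matches:
  Match 1: '='
  Match 2: '*'
Total matches: 2

2


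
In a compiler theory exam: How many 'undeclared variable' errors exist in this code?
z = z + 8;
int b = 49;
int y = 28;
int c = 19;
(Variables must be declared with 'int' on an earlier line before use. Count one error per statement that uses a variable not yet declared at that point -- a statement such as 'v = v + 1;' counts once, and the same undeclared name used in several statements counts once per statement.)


Scanning code line by line:
  Line 1: use 'z' -> ERROR (undeclared)
  Line 2: declare 'b' -> declared = ['b']
  Line 3: declare 'y' -> declared = ['b', 'y']
  Line 4: declare 'c' -> declared = ['b', 'c', 'y']
Total undeclared variable errors: 1

1


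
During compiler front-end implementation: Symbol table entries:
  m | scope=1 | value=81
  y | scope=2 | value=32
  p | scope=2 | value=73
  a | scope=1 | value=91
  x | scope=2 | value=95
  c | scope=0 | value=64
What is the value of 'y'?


Searching symbol table for 'y':
  m | scope=1 | value=81
  y | scope=2 | value=32 <- MATCH
  p | scope=2 | value=73
  a | scope=1 | value=91
  x | scope=2 | value=95
  c | scope=0 | value=64
Found 'y' at scope 2 with value 32

32


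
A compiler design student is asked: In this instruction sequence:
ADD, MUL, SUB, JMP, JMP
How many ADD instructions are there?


Scanning instruction sequence for ADD:
  Position 1: ADD <- MATCH
  Position 2: MUL
  Position 3: SUB
  Position 4: JMP
  Position 5: JMP
Matches at positions: [1]
Total ADD count: 1

1


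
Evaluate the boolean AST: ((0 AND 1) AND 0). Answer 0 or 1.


Step 1: Evaluate inner node
  0 AND 1 = 0
Step 2: Evaluate root node
  0 AND 0 = 0

0


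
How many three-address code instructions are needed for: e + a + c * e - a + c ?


Expression: e + a + c * e - a + c
Generating three-address code (respecting * over +/- precedence):
  Instruction 1: t1 = c * e
  Instruction 2: t2 = e + a
  Instruction 3: t3 = t2 + t1
  Instruction 4: t4 = t3 - a
  Instruction 5: t5 = t4 + c
Total instructions: 5

5


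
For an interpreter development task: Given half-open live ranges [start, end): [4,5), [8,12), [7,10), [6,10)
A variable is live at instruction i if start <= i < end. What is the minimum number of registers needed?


Live ranges:
  Var0: [4, 5)
  Var1: [8, 12)
  Var2: [7, 10)
  Var3: [6, 10)
Sweep-line events (position, delta, active):
  pos=4 start -> active=1
  pos=5 end -> active=0
  pos=6 start -> active=1
  pos=7 start -> active=2
  pos=8 start -> active=3
  pos=10 end -> active=2
  pos=10 end -> active=1
  pos=12 end -> active=0
Maximum simultaneous active: 3
Minimum registers needed: 3

3


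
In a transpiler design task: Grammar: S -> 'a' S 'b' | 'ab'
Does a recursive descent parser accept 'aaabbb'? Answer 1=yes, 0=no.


Grammar accepts strings of the form a^n b^n (n >= 1)
Word: 'aaabbb'
Counting: 3 a's and 3 b's
Check: 3 == 3? Yes
Derivation (S -> aSb applied 2 time(s), then S -> ab): S => aSb => aaSbb => aaabbb
Accepted

1


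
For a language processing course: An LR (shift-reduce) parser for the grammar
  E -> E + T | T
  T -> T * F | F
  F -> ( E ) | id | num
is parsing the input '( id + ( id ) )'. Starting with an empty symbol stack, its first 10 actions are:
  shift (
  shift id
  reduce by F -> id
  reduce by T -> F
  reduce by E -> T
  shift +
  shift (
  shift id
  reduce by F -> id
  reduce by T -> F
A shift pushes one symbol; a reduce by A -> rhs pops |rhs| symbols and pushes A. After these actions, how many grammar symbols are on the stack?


Tracking the symbol stack through each action:
  Action 1: shift '(' : push -> stack = [(] (size 1)
  Action 2: shift 'id' : push -> stack = [(, id] (size 2)
  Action 3: reduce by F -> id : pop 1, push F -> stack = [(, F] (size 2)
  Action 4: reduce by T -> F : pop 1, push T -> stack = [(, T] (size 2)
  Action 5: reduce by E -> T : pop 1, push E -> stack = [(, E] (size 2)
  Action 6: shift '+' : push -> stack = [(, E, +] (size 3)
  Action 7: shift '(' : push -> stack = [(, E, +, (] (size 4)
  Action 8: shift 'id' : push -> stack = [(, E, +, (, id] (size 5)
  Action 9: reduce by F -> id : pop 1, push F -> stack = [(, E, +, (, F] (size 5)
  Action 10: reduce by T -> F : pop 1, push T -> stack = [(, E, +, (, T] (size 5)
Final stack size: 5

5


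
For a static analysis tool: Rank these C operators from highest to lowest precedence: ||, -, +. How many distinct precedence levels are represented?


Looking up precedence for each operator:
  || -> precedence 1
  - -> precedence 5
  + -> precedence 5
Sorted highest to lowest: -, +, ||
Distinct precedence values: [5, 1]
Number of distinct levels: 2

2


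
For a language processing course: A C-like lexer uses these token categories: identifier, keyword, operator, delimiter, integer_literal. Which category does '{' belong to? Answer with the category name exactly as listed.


Token: '{'
Checking categories:
  identifier: no
  integer_literal: no
  operator: no
  keyword: no
  delimiter: YES
Category: delimiter

delimiter


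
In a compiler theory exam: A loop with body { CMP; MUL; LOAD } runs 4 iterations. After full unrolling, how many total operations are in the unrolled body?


Loop body operations: CMP, MUL, LOAD (3 ops per iteration)
Unrolling 4 iterations:
  Iteration 1: CMP, MUL, LOAD (3 ops)
  Iteration 2: CMP, MUL, LOAD (3 ops)
  Iteration 3: CMP, MUL, LOAD (3 ops)
  Iteration 4: CMP, MUL, LOAD (3 ops)
Total: 4 iterations * 3 ops/iter = 12 operations

12


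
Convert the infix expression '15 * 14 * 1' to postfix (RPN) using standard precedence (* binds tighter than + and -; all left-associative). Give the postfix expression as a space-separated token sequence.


Applying the shunting-yard algorithm:
  Operand 15 -> output
  Push '*' onto operator stack -> op-stack: [*]
  Operand 14 -> output
  See '*' (prec 2); top '*' (prec 2) >= it -> pop '*' to output
  Push '*' onto operator stack -> op-stack: [*]
  Operand 1 -> output
  End of input: pop '*' to output
Postfix result: 15 14 * 1 *

15 14 * 1 *


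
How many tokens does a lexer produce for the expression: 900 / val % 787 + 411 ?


Scanning '900 / val % 787 + 411'
Token 1: '900' -> integer_literal
Token 2: '/' -> operator
Token 3: 'val' -> identifier
Token 4: '%' -> operator
Token 5: '787' -> integer_literal
Token 6: '+' -> operator
Token 7: '411' -> integer_literal
Total tokens: 7

7


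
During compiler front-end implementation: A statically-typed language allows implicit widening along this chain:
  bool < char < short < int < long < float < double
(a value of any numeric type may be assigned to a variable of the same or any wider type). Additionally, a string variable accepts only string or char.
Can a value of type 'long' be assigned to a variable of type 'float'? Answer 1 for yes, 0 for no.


Target variable type: float
Source value type: long
Numeric ranks: long=4, float=5
Widening allowed iff rank(source) <= rank(target): 4 <= 5? Yes
Result: 1

1


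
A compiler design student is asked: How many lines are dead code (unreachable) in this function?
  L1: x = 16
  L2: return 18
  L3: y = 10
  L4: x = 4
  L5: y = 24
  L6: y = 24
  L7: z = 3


Analyzing control flow:
  L1: reachable (before return)
  L2: reachable (return statement)
  L3: DEAD (after return at L2)
  L4: DEAD (after return at L2)
  L5: DEAD (after return at L2)
  L6: DEAD (after return at L2)
  L7: DEAD (after return at L2)
Return at L2, total lines = 7
Dead lines: L3 through L7
Count: 5

5


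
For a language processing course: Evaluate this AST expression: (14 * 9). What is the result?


Expression: (14 * 9)
Evaluating step by step:
  14 * 9 = 126
Result: 126

126


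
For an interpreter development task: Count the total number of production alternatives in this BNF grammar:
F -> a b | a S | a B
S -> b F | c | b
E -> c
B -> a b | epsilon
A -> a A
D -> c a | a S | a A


Counting alternatives per rule:
  F: 3 alternative(s)
  S: 3 alternative(s)
  E: 1 alternative(s)
  B: 2 alternative(s)
  A: 1 alternative(s)
  D: 3 alternative(s)
Sum: 3 + 3 + 1 + 2 + 1 + 3 = 13

13


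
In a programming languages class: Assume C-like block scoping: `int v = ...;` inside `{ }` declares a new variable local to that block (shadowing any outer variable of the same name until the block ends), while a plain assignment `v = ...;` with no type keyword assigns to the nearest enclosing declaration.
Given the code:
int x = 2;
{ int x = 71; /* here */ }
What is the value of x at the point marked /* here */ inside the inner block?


Analyzing scoping rules:
Outer scope: declares x = 2
Inner block: 'int x = 71;' declares a NEW x that shadows the outer one
Inside the block the inner declaration is in scope -> 71
Result: 71

71


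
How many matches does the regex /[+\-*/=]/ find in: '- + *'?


Pattern: /[+\-*/=]/ (operators)
Input: '- + *'
Scanning for matches:
  Match 1: '-'
  Match 2: '+'
  Match 3: '*'
Total matches: 3

3


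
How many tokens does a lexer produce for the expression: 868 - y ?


Scanning '868 - y'
Token 1: '868' -> integer_literal
Token 2: '-' -> operator
Token 3: 'y' -> identifier
Total tokens: 3

3


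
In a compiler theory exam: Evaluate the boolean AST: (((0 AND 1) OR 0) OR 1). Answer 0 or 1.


Step 1: Evaluate inner node
  0 AND 1 = 0
Step 2: Evaluate next node
  0 OR 0 = 0
Step 3: Evaluate root node
  0 OR 1 = 1

1


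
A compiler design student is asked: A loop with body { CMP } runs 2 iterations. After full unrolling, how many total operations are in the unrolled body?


Loop body operations: CMP (1 op per iteration)
Unrolling 2 iterations:
  Iteration 1: CMP (1 ops)
  Iteration 2: CMP (1 ops)
Total: 2 iterations * 1 ops/iter = 2 operations

2


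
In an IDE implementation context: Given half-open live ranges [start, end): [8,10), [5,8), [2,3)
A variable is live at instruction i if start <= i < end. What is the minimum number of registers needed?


Live ranges:
  Var0: [8, 10)
  Var1: [5, 8)
  Var2: [2, 3)
Sweep-line events (position, delta, active):
  pos=2 start -> active=1
  pos=3 end -> active=0
  pos=5 start -> active=1
  pos=8 end -> active=0
  pos=8 start -> active=1
  pos=10 end -> active=0
Maximum simultaneous active: 1
Minimum registers needed: 1

1


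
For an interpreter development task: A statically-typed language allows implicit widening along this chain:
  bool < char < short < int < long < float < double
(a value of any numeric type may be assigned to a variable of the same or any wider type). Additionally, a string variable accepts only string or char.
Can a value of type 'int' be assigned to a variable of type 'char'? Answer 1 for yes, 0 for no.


Target variable type: char
Source value type: int
Numeric ranks: int=3, char=1
Widening allowed iff rank(source) <= rank(target): 3 <= 1? No
Result: 0

0


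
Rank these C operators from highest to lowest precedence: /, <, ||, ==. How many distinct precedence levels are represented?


Looking up precedence for each operator:
  / -> precedence 6
  < -> precedence 4
  || -> precedence 1
  == -> precedence 3
Sorted highest to lowest: /, <, ==, ||
Distinct precedence values: [6, 4, 3, 1]
Number of distinct levels: 4

4


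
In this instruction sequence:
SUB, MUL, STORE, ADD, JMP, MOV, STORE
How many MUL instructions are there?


Scanning instruction sequence for MUL:
  Position 1: SUB
  Position 2: MUL <- MATCH
  Position 3: STORE
  Position 4: ADD
  Position 5: JMP
  Position 6: MOV
  Position 7: STORE
Matches at positions: [2]
Total MUL count: 1

1


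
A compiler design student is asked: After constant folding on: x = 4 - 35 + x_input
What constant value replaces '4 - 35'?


Identifying constant sub-expression:
  Original: x = 4 - 35 + x_input
  4 and 35 are both compile-time constants
  Evaluating: 4 - 35 = -31
  After folding: x = -31 + x_input

-31


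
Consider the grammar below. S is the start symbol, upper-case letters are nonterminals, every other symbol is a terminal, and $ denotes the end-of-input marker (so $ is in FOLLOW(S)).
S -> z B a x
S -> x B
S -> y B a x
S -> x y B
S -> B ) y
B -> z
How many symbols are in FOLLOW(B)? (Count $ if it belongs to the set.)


S is the start symbol and does not occur in any rule body, so FOLLOW(S) = {$}.
Examining every occurrence of B in a rule body:
  S -> z B a x : B is followed by terminal 'a' -> add 'a'
  S -> x B : B is at the right end -> add FOLLOW(S) = {$}
  S -> y B a x : B is followed by terminal 'a' -> add 'a' (already in the set)
  S -> x y B : B is at the right end -> add FOLLOW(S) = {$} (already in the set)
  S -> B ) y : B is followed by terminal ')' -> add ')'
  B -> z : B does not occur in the body -> contributes nothing
FOLLOW(B) = {), a, $}
Count: 3

3
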